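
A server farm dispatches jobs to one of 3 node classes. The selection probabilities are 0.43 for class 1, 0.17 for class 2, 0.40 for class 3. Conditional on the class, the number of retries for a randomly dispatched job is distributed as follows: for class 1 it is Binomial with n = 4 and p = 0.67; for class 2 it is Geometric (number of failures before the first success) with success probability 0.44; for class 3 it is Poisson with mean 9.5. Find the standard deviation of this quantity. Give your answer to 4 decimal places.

4.1737

Per component, 1: μ=2.68, E[X²]=8.0668; 2: μ=1.27273, E[X²]=4.5124; 3: μ=9.5, E[X²]=99.75.
E[X] = 0.43·2.68 + 0.17·1.27273 + 0.4·9.5 = 5.16876.
E[X²] = 0.43·8.0668 + 0.17·4.5124 + 0.4·99.75 = 44.1358.
Var(X) = E[X²] − (E[X])² = 44.1358 − 26.7161 = 17.4197.
SD(X) = √17.4197 = 4.17369.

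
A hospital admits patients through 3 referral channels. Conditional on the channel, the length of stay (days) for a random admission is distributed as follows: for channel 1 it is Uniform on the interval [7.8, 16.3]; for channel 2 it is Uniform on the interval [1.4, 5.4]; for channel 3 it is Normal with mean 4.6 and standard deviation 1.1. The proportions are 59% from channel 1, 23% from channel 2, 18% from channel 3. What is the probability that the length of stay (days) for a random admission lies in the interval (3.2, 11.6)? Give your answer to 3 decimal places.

Conditional on each channel, P(3.2 < X < 11.6): 1: 0.447059; 2: 0.55; 3: 0.898443.
By total probability, P(3.2 < X < 11.6) = 0.59·0.447059 + 0.23·0.55 + 0.18·0.898443 = 0.551984.

0.552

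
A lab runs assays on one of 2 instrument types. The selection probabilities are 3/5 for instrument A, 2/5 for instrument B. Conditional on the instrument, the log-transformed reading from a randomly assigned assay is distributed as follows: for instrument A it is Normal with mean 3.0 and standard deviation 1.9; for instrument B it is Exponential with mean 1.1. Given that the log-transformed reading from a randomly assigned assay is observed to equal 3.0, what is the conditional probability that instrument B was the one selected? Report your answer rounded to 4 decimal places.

0.1588

Likelihoods f(3.0 | ·): A: 0.20997; B: 0.0594522.
Posterior ∝ prior × likelihood. Numerator for B: 0.4·0.0594522 = 0.0237809.
Normalizing constant: 0.6·0.20997 + 0.4·0.0594522 = 0.149763.
P(B | observation) = 0.0237809 / 0.149763 = 0.15879.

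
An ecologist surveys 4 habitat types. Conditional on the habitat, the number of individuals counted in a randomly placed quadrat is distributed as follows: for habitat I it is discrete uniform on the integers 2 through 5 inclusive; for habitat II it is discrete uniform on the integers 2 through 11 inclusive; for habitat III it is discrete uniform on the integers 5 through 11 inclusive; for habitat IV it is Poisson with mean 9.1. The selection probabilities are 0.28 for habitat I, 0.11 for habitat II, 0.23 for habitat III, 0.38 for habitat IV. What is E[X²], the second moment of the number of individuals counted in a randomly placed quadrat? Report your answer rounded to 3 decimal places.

59.901

For each component E[X²] = Var + (mean)², giving I: 13.5; II: 50.5; III: 68; IV: 91.91.
Overall E[X²] = 0.28·13.5 + 0.11·50.5 + 0.23·68 + 0.38·91.91 = 59.9008.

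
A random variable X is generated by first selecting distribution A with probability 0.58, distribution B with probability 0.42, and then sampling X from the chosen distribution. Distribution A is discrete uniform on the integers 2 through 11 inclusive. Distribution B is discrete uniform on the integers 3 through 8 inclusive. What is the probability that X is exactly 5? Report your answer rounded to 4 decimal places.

Conditional on each component, P(X = 5): A: 0.1; B: 0.166667.
By total probability, P(X = 5) = 0.58·0.1 + 0.42·0.166667 = 0.128.

0.1280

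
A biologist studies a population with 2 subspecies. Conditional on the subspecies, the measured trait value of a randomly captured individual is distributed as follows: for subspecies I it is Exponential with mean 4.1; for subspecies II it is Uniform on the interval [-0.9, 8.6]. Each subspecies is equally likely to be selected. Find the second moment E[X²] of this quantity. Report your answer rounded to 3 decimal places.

27.982

For each component E[X²] = Var + (mean)², giving I: 33.62; II: 22.3433.
Overall E[X²] = 0.5·33.62 + 0.5·22.3433 = 27.9817.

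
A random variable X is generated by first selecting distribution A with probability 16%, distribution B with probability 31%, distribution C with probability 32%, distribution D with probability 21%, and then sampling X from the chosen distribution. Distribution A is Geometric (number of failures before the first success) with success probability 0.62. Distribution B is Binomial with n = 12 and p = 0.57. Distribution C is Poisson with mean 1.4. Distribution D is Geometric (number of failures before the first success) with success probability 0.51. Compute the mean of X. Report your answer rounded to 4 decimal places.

2.8682

Component means — A: 0.612903; B: 6.84; C: 1.4; D: 0.960784.
E[X] = 0.16·0.612903 + 0.31·6.84 + 0.32·1.4 + 0.21·0.960784 = 2.86823.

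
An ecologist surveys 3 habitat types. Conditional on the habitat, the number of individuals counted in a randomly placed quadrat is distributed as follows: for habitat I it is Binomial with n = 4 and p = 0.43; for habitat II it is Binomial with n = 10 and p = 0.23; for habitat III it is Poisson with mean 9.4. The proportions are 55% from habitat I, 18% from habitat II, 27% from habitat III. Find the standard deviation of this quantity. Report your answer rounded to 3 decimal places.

Per component, I: μ=1.72, E[X²]=3.9388; II: μ=2.3, E[X²]=7.061; III: μ=9.4, E[X²]=97.76.
E[X] = 0.55·1.72 + 0.18·2.3 + 0.27·9.4 = 3.898.
E[X²] = 0.55·3.9388 + 0.18·7.061 + 0.27·97.76 = 29.8325.
Var(X) = E[X²] − (E[X])² = 29.8325 − 15.1944 = 14.6381.
SD(X) = √14.6381 = 3.82598.

3.826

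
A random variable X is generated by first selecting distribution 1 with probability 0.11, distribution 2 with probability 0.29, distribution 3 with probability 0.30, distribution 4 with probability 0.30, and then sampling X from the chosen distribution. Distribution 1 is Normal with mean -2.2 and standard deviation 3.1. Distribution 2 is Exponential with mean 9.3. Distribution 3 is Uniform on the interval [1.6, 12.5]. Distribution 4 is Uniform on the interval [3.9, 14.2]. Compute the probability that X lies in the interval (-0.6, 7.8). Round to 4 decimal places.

0.4821

Conditional on each component, P(-0.6 < X < 7.8): 1: 0.302254; 2: 0.567732; 3: 0.568807; 4: 0.378641.
By total probability, P(-0.6 < X < 7.8) = 0.11·0.302254 + 0.29·0.567732 + 0.3·0.568807 + 0.3·0.378641 = 0.482125.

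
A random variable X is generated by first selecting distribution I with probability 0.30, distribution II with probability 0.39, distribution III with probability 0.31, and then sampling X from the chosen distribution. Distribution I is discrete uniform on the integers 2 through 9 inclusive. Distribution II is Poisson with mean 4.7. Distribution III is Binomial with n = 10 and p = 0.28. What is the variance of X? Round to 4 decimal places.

5.2223

Per component, I: μ=5.5, E[X²]=35.5; II: μ=4.7, E[X²]=26.79; III: μ=2.8, E[X²]=9.856.
E[X] = 0.3·5.5 + 0.39·4.7 + 0.31·2.8 = 4.351.
E[X²] = 0.3·35.5 + 0.39·26.79 + 0.31·9.856 = 24.1535.
Var(X) = E[X²] − (E[X])² = 24.1535 − 18.9312 = 5.22226.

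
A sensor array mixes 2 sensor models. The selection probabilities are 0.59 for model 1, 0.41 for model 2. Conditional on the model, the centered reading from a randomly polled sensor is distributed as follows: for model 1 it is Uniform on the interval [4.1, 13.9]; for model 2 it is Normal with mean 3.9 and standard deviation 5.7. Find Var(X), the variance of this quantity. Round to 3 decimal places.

24.335

Per component, 1: μ=9, E[X²]=89.0033; 2: μ=3.9, E[X²]=47.7.
E[X] = 0.59·9 + 0.41·3.9 = 6.909.
E[X²] = 0.59·89.0033 + 0.41·47.7 = 72.069.
Var(X) = E[X²] − (E[X])² = 72.069 − 47.7343 = 24.3347.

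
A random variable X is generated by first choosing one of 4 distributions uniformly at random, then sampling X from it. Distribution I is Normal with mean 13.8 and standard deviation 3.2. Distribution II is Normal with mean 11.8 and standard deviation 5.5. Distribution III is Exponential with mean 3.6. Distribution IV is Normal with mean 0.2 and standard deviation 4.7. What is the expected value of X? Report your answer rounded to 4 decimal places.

Component means — I: 13.8; II: 11.8; III: 3.6; IV: 0.2.
E[X] = 0.25·13.8 + 0.25·11.8 + 0.25·3.6 + 0.25·0.2 = 7.35.

7.3500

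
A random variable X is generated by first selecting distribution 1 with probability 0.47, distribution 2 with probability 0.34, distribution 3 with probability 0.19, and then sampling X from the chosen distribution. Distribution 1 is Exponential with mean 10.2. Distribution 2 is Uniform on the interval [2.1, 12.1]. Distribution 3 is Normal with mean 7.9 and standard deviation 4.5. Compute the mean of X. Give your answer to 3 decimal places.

Component means — 1: 10.2; 2: 7.1; 3: 7.9.
E[X] = 0.47·10.2 + 0.34·7.1 + 0.19·7.9 = 8.709.

8.709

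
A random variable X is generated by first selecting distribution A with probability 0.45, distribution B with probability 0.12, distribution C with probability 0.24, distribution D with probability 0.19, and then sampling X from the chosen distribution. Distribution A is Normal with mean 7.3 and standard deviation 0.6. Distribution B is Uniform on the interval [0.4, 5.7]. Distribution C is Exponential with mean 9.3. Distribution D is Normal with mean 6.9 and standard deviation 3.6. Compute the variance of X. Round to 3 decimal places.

26.810

Per component, A: μ=7.3, E[X²]=53.65; B: μ=3.05, E[X²]=11.6433; C: μ=9.3, E[X²]=172.98; D: μ=6.9, E[X²]=60.57.
E[X] = 0.45·7.3 + 0.12·3.05 + 0.24·9.3 + 0.19·6.9 = 7.194.
E[X²] = 0.45·53.65 + 0.12·11.6433 + 0.24·172.98 + 0.19·60.57 = 78.5632.
Var(X) = E[X²] − (E[X])² = 78.5632 − 51.7536 = 26.8096.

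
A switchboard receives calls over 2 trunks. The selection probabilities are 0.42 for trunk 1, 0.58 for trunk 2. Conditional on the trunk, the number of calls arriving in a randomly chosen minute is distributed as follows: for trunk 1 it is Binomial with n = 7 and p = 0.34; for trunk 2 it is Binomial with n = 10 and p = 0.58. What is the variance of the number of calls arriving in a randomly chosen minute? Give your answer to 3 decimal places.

4.922

Per component, 1: μ=2.38, E[X²]=7.2352; 2: μ=5.8, E[X²]=36.076.
E[X] = 0.42·2.38 + 0.58·5.8 = 4.3636.
E[X²] = 0.42·7.2352 + 0.58·36.076 = 23.9629.
Var(X) = E[X²] − (E[X])² = 23.9629 − 19.041 = 4.92186.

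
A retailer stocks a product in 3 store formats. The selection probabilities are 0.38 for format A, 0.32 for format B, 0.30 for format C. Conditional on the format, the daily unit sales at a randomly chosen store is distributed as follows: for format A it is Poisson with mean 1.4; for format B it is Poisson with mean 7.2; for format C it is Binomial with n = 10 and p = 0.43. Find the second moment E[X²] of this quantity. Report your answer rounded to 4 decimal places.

26.4519

For each component E[X²] = Var + (mean)², giving A: 3.36; B: 59.04; C: 20.941.
Overall E[X²] = 0.38·3.36 + 0.32·59.04 + 0.3·20.941 = 26.4519.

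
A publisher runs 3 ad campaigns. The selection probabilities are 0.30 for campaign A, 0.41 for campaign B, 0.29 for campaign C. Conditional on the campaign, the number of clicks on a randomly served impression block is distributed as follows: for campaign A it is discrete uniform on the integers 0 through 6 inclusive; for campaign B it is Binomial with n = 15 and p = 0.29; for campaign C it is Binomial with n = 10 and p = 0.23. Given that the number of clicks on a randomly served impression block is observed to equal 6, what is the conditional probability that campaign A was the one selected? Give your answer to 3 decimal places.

0.420

Likelihoods P(X=6 | ·): A: 0.142857; B: 0.136495; C: 0.0109282.
Posterior ∝ prior × likelihood. Numerator for A: 0.3·0.142857 = 0.0428571.
Normalizing constant: 0.3·0.142857 + 0.41·0.136495 + 0.29·0.0109282 = 0.101989.
P(A | observation) = 0.0428571 / 0.101989 = 0.420212.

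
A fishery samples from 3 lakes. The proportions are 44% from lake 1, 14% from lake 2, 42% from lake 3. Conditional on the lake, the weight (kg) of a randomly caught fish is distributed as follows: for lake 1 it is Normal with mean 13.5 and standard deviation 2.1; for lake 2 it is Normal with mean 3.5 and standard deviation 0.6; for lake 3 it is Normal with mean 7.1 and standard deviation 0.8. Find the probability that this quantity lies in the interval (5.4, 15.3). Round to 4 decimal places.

0.7669

Conditional on each lake, P(5.4 < X < 15.3): 1: 0.80426; 2: 0.000770985; 3: 0.983207.
By total probability, P(5.4 < X < 15.3) = 0.44·0.80426 + 0.14·0.000770985 + 0.42·0.983207 = 0.766929.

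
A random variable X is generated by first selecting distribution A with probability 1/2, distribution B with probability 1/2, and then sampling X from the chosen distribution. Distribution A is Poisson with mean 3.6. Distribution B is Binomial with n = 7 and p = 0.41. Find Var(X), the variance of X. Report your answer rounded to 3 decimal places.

2.780

Per component, A: μ=3.6, E[X²]=16.56; B: μ=2.87, E[X²]=9.9302.
E[X] = 0.5·3.6 + 0.5·2.87 = 3.235.
E[X²] = 0.5·16.56 + 0.5·9.9302 = 13.2451.
Var(X) = E[X²] − (E[X])² = 13.2451 − 10.4652 = 2.77988.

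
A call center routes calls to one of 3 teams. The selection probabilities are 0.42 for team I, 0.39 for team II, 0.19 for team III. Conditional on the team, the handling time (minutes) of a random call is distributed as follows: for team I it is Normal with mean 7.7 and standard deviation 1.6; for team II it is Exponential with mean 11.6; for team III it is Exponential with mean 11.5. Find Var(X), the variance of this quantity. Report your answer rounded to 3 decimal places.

Per component, I: μ=7.7, E[X²]=61.85; II: μ=11.6, E[X²]=269.12; III: μ=11.5, E[X²]=264.5.
E[X] = 0.42·7.7 + 0.39·11.6 + 0.19·11.5 = 9.943.
E[X²] = 0.42·61.85 + 0.39·269.12 + 0.19·264.5 = 181.189.
Var(X) = E[X²] − (E[X])² = 181.189 − 98.8632 = 82.3256.

82.326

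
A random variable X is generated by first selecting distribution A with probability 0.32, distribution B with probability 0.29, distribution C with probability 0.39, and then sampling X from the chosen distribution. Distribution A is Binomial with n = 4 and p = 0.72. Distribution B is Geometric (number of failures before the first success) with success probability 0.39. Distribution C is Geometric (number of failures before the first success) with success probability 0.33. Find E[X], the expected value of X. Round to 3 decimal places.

2.167

Component means — A: 2.88; B: 1.5641; C: 2.0303.
E[X] = 0.32·2.88 + 0.29·1.5641 + 0.39·2.0303 = 2.16701.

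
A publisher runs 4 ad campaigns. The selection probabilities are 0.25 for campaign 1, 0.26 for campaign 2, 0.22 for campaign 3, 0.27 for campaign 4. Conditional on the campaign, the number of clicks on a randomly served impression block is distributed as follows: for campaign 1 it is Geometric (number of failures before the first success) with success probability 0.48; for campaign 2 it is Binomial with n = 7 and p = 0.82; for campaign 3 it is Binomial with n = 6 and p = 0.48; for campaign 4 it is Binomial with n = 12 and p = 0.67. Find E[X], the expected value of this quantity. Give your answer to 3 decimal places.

4.568

Component means — 1: 1.08333; 2: 5.74; 3: 2.88; 4: 8.04.
E[X] = 0.25·1.08333 + 0.26·5.74 + 0.22·2.88 + 0.27·8.04 = 4.56763.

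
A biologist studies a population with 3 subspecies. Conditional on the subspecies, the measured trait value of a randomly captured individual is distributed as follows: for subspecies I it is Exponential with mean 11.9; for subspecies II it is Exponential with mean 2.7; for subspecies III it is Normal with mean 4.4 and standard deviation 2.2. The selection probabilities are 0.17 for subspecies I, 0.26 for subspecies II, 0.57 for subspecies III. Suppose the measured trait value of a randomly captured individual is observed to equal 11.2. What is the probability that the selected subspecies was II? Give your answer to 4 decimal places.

Likelihoods f(11.2 | ·): I: 0.0327873; II: 0.0058495; III: 0.0015273.
Posterior ∝ prior × likelihood. Numerator for II: 0.26·0.0058495 = 0.00152087.
Normalizing constant: 0.17·0.0327873 + 0.26·0.0058495 + 0.57·0.0015273 = 0.00796526.
P(II | observation) = 0.00152087 / 0.00796526 = 0.190938.

0.1909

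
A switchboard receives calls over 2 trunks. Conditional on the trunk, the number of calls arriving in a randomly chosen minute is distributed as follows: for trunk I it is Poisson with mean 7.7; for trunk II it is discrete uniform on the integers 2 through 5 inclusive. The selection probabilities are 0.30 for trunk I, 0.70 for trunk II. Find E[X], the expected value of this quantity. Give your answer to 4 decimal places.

4.7600

Component means — I: 7.7; II: 3.5.
E[X] = 0.3·7.7 + 0.7·3.5 = 4.76.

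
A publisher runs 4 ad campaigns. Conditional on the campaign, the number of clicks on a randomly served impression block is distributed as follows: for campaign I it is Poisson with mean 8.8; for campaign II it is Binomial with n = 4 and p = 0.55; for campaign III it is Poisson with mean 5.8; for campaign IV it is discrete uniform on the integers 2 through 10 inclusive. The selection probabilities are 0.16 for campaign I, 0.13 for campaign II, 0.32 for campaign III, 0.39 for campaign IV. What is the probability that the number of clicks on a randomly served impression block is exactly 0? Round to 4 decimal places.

0.0063

Conditional on each campaign, P(X = 0): I: 0.000150733; II: 0.0410062; III: 0.00302755; IV: 0.
By total probability, P(X = 0) = 0.16·0.000150733 + 0.13·0.0410062 + 0.32·0.00302755 + 0.39·0 = 0.00632375.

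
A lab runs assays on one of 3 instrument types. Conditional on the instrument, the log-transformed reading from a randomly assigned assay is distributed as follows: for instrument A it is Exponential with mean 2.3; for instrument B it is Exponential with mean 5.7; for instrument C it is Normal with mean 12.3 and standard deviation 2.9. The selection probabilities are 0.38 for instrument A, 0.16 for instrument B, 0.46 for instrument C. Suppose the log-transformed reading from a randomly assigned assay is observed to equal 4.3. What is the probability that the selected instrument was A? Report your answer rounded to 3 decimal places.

Likelihoods f(4.3 | ·): A: 0.0670394; B: 0.0825087; C: 0.00306213.
Posterior ∝ prior × likelihood. Numerator for A: 0.38·0.0670394 = 0.025475.
Normalizing constant: 0.38·0.0670394 + 0.16·0.0825087 + 0.46·0.00306213 = 0.0400849.
P(A | observation) = 0.025475 / 0.0400849 = 0.635525.

0.636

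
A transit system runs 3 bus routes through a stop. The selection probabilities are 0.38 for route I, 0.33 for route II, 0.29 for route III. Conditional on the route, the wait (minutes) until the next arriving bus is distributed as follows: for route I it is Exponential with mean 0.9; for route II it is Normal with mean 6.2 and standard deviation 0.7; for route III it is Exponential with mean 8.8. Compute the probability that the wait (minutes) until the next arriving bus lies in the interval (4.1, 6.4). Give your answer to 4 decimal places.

0.2472

Conditional on each route, P(4.1 < X < 6.4): I: 0.00969267; II: 0.611102; III: 0.144339.
By total probability, P(4.1 < X < 6.4) = 0.38·0.00969267 + 0.33·0.611102 + 0.29·0.144339 = 0.247205.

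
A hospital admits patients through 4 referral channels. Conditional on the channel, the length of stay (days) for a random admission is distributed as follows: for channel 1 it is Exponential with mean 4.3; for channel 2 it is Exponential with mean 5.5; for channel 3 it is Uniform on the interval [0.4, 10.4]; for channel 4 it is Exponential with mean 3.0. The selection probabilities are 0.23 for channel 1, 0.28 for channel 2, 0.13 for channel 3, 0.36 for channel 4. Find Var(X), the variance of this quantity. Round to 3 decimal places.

Per component, 1: μ=4.3, E[X²]=36.98; 2: μ=5.5, E[X²]=60.5; 3: μ=5.4, E[X²]=37.4933; 4: μ=3, E[X²]=18.
E[X] = 0.23·4.3 + 0.28·5.5 + 0.13·5.4 + 0.36·3 = 4.311.
E[X²] = 0.23·36.98 + 0.28·60.5 + 0.13·37.4933 + 0.36·18 = 36.7995.
Var(X) = E[X²] − (E[X])² = 36.7995 − 18.5847 = 18.2148.

18.215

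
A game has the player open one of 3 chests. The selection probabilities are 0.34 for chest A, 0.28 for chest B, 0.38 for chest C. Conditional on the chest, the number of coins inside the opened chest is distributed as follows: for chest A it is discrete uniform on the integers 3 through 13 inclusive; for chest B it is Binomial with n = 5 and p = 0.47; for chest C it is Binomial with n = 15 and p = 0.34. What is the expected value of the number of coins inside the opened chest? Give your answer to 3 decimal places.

Component means — A: 8; B: 2.35; C: 5.1.
E[X] = 0.34·8 + 0.28·2.35 + 0.38·5.1 = 5.316.

5.316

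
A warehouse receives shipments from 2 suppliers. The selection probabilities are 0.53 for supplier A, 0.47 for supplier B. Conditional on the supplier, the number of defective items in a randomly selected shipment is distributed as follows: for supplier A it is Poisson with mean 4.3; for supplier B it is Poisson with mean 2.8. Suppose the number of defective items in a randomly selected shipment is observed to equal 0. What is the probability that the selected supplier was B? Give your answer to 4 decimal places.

0.7990

Likelihoods P(X=0 | ·): A: 0.0135686; B: 0.0608101.
Posterior ∝ prior × likelihood. Numerator for B: 0.47·0.0608101 = 0.0285807.
Normalizing constant: 0.53·0.0135686 + 0.47·0.0608101 = 0.0357721.
P(B | observation) = 0.0285807 / 0.0357721 = 0.798968.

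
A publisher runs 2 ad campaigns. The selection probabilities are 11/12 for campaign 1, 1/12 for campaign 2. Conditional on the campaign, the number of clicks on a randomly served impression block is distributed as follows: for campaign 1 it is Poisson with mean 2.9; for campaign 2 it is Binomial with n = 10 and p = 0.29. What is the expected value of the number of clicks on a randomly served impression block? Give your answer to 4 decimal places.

2.9000

Component means — 1: 2.9; 2: 2.9.
E[X] = 0.916667·2.9 + 0.0833333·2.9 = 2.9.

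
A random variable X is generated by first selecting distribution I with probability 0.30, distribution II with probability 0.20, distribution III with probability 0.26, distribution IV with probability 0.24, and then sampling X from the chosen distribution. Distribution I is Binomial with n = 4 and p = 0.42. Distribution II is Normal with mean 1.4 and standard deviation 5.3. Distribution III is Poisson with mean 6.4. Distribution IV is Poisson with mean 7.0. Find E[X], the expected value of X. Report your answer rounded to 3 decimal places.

4.128

Component means — I: 1.68; II: 1.4; III: 6.4; IV: 7.
E[X] = 0.3·1.68 + 0.2·1.4 + 0.26·6.4 + 0.24·7 = 4.128.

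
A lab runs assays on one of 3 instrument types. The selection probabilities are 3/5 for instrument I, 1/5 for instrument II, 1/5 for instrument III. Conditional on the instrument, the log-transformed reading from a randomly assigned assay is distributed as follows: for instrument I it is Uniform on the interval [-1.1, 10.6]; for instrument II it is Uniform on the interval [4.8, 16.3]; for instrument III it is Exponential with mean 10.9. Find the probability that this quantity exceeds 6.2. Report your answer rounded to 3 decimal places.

0.515

Conditional on each instrument, P(X > 6.2): I: 0.376068; II: 0.878261; III: 0.5662.
By total probability, P(X > 6.2) = 0.6·0.376068 + 0.2·0.878261 + 0.2·0.5662 = 0.514533.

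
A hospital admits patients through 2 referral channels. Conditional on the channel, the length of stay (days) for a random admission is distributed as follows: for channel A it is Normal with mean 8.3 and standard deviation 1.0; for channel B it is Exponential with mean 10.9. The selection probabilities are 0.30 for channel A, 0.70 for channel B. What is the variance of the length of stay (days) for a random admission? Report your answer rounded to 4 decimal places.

Per component, A: μ=8.3, E[X²]=69.89; B: μ=10.9, E[X²]=237.62.
E[X] = 0.3·8.3 + 0.7·10.9 = 10.12.
E[X²] = 0.3·69.89 + 0.7·237.62 = 187.301.
Var(X) = E[X²] − (E[X])² = 187.301 − 102.414 = 84.8866.

84.8866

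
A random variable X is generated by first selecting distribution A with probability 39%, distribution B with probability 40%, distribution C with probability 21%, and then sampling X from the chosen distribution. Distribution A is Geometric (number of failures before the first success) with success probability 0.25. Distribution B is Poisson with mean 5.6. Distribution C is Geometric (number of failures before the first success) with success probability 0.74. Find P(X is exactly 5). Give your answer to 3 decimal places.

0.091

Conditional on each component, P(X = 5): A: 0.0593262; B: 0.169711; C: 0.000879222.
By total probability, P(X = 5) = 0.39·0.0593262 + 0.4·0.169711 + 0.21·0.000879222 = 0.0912062.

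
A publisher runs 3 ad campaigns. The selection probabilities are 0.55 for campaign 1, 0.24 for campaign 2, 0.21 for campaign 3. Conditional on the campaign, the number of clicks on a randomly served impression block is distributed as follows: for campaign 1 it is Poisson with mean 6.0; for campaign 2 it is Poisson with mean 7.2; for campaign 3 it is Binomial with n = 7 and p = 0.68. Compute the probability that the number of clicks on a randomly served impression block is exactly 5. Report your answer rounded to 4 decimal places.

Conditional on each campaign, P(X = 5): 1: 0.160623; 2: 0.120382; 3: 0.312654.
By total probability, P(X = 5) = 0.55·0.160623 + 0.24·0.120382 + 0.21·0.312654 = 0.182892.

0.1829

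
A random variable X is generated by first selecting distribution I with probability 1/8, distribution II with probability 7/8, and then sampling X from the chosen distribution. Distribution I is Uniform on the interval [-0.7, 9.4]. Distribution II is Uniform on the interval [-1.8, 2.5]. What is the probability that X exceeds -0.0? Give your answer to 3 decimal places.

Conditional on each component, P(X > -0.0): I: 0.930693; II: 0.581395.
By total probability, P(X > -0.0) = 0.125·0.930693 + 0.875·0.581395 = 0.625058.

0.625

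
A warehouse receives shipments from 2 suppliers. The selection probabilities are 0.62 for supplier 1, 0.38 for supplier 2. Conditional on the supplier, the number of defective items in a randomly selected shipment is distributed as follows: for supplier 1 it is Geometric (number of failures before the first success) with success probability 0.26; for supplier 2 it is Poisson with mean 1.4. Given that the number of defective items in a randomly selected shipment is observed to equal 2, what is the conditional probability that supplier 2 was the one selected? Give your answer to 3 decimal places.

Likelihoods P(X=2 | ·): 1: 0.142376; 2: 0.241665.
Posterior ∝ prior × likelihood. Numerator for 2: 0.38·0.241665 = 0.0918327.
Normalizing constant: 0.62·0.142376 + 0.38·0.241665 = 0.180106.
P(2 | observation) = 0.0918327 / 0.180106 = 0.509882.

0.510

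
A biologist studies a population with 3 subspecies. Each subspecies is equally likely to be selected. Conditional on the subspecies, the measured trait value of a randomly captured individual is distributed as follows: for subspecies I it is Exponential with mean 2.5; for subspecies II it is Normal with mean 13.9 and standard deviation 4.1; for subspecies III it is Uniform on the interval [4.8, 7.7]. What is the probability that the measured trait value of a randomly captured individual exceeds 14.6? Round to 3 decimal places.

Conditional on each subspecies, P(X > 14.6): I: 0.00290884; II: 0.432217; III: 0.
By total probability, P(X > 14.6) = 0.333333·0.00290884 + 0.333333·0.432217 + 0.333333·0 = 0.145042.

0.145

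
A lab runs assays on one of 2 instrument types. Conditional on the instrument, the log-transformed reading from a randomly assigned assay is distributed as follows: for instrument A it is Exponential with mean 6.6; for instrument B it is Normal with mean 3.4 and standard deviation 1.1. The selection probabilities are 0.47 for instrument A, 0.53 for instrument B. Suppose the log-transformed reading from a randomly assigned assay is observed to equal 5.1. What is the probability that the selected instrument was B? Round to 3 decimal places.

0.639

Likelihoods f(5.1 | ·): A: 0.0699624; B: 0.109869.
Posterior ∝ prior × likelihood. Numerator for B: 0.53·0.109869 = 0.0582307.
Normalizing constant: 0.47·0.0699624 + 0.53·0.109869 = 0.0911131.
P(B | observation) = 0.0582307 / 0.0911131 = 0.639104.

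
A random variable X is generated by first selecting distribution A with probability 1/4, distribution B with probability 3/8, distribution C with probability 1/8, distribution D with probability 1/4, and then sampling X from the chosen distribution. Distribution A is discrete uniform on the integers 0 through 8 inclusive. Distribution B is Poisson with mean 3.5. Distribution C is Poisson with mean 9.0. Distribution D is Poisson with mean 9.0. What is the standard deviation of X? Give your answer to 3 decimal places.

3.602

Per component, A: μ=4, E[X²]=22.6667; B: μ=3.5, E[X²]=15.75; C: μ=9, E[X²]=90; D: μ=9, E[X²]=90.
E[X] = 0.25·4 + 0.375·3.5 + 0.125·9 + 0.25·9 = 5.6875.
E[X²] = 0.25·22.6667 + 0.375·15.75 + 0.125·90 + 0.25·90 = 45.3229.
Var(X) = E[X²] − (E[X])² = 45.3229 − 32.3477 = 12.9753.
SD(X) = √12.9753 = 3.60212.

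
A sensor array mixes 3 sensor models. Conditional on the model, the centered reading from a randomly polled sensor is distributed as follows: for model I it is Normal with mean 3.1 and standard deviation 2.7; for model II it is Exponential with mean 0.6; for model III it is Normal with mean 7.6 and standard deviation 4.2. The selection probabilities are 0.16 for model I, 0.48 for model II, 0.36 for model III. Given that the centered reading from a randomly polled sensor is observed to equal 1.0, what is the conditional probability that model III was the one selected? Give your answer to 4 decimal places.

Likelihoods f(1.0 | ·): I: 0.109191; II: 0.314793; III: 0.0276338.
Posterior ∝ prior × likelihood. Numerator for III: 0.36·0.0276338 = 0.00994815.
Normalizing constant: 0.16·0.109191 + 0.48·0.314793 + 0.36·0.0276338 = 0.178519.
P(III | observation) = 0.00994815 / 0.178519 = 0.055726.

0.0557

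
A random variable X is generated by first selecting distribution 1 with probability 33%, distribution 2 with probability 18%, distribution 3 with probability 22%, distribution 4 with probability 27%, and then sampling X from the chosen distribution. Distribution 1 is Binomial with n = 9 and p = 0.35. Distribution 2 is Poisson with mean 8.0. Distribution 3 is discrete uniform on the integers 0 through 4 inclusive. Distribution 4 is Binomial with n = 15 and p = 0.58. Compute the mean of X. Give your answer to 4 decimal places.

Component means — 1: 3.15; 2: 8; 3: 2; 4: 8.7.
E[X] = 0.33·3.15 + 0.18·8 + 0.22·2 + 0.27·8.7 = 5.2685.

5.2685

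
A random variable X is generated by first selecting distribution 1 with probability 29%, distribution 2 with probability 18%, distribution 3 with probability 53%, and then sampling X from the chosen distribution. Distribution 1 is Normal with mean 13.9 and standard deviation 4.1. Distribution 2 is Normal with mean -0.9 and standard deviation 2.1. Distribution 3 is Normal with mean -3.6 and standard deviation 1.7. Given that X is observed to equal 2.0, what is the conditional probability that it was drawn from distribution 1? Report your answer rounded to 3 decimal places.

Likelihoods f(2.0 | ·): 1: 0.0014416; 2: 0.0732124; 3: 0.00103312.
Posterior ∝ prior × likelihood. Numerator for 1: 0.29·0.0014416 = 0.000418064.
Normalizing constant: 0.29·0.0014416 + 0.18·0.0732124 + 0.53·0.00103312 = 0.0141438.
P(1 | observation) = 0.000418064 / 0.0141438 = 0.029558.

0.030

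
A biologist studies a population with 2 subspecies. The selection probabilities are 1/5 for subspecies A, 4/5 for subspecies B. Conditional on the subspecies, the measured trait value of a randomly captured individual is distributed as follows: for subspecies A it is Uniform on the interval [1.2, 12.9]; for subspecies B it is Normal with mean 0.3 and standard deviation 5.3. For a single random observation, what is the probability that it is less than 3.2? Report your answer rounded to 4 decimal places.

Conditional on each subspecies, P(X < 3.2): A: 0.17094; B: 0.707869.
By total probability, P(X < 3.2) = 0.2·0.17094 + 0.8·0.707869 = 0.600483.

0.6005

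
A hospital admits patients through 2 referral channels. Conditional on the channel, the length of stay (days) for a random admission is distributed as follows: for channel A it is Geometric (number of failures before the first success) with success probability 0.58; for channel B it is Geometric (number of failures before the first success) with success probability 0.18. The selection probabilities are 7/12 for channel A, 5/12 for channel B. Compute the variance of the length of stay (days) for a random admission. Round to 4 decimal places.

Per component, A: μ=0.724138, E[X²]=1.77289; B: μ=4.55556, E[X²]=46.0617.
E[X] = 0.583333·0.724138 + 0.416667·4.55556 = 2.32056.
E[X²] = 0.583333·1.77289 + 0.416667·46.0617 = 20.2266.
Var(X) = E[X²] − (E[X])² = 20.2266 − 5.38501 = 14.8416.

14.8416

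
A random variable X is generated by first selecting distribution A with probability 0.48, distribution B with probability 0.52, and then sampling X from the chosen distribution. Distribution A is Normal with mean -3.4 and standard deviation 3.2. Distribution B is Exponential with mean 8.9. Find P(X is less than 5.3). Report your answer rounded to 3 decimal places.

0.712

Conditional on each component, P(X < 5.3): A: 0.996724; B: 0.448716.
By total probability, P(X < 5.3) = 0.48·0.996724 + 0.52·0.448716 = 0.71176.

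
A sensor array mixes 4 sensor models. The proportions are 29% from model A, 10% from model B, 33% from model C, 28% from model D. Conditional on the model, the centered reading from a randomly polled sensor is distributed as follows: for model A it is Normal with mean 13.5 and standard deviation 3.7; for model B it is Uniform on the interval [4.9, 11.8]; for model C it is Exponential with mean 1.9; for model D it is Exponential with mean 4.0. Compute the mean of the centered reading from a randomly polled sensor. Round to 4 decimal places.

6.4970

Component means — A: 13.5; B: 8.35; C: 1.9; D: 4.
E[X] = 0.29·13.5 + 0.1·8.35 + 0.33·1.9 + 0.28·4 = 6.497.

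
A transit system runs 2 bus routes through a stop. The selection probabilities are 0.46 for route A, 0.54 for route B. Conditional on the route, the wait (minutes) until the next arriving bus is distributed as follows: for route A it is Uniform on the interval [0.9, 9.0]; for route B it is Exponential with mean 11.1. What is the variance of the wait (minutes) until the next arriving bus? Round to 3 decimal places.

78.444

Per component, A: μ=4.95, E[X²]=29.97; B: μ=11.1, E[X²]=246.42.
E[X] = 0.46·4.95 + 0.54·11.1 = 8.271.
E[X²] = 0.46·29.97 + 0.54·246.42 = 146.853.
Var(X) = E[X²] − (E[X])² = 146.853 − 68.4094 = 78.4436.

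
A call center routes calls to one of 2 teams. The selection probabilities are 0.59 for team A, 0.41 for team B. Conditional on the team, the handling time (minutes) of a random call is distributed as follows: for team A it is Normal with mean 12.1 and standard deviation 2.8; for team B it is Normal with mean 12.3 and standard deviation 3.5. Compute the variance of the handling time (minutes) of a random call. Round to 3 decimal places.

9.658

Per component, A: μ=12.1, E[X²]=154.25; B: μ=12.3, E[X²]=163.54.
E[X] = 0.59·12.1 + 0.41·12.3 = 12.182.
E[X²] = 0.59·154.25 + 0.41·163.54 = 158.059.
Var(X) = E[X²] − (E[X])² = 158.059 − 148.401 = 9.65778.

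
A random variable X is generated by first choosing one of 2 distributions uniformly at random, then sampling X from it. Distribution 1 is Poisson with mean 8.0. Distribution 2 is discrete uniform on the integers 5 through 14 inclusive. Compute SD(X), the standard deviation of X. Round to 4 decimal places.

Per component, 1: μ=8, E[X²]=72; 2: μ=9.5, E[X²]=98.5.
E[X] = 0.5·8 + 0.5·9.5 = 8.75.
E[X²] = 0.5·72 + 0.5·98.5 = 85.25.
Var(X) = E[X²] − (E[X])² = 85.25 − 76.5625 = 8.6875.
SD(X) = √8.6875 = 2.94746.

2.9475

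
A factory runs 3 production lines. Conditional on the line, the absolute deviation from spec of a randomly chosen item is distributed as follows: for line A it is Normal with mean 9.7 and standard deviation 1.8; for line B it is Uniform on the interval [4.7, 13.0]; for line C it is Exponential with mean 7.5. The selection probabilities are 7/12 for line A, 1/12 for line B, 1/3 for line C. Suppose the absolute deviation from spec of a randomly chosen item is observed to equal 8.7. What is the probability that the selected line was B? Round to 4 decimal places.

0.0745

Likelihoods f(8.7 | ·): A: 0.18994; B: 0.120482; C: 0.0417982.
Posterior ∝ prior × likelihood. Numerator for B: 0.0833333·0.120482 = 0.0100402.
Normalizing constant: 0.583333·0.18994 + 0.0833333·0.120482 + 0.333333·0.0417982 = 0.134771.
P(B | observation) = 0.0100402 / 0.134771 = 0.0744978.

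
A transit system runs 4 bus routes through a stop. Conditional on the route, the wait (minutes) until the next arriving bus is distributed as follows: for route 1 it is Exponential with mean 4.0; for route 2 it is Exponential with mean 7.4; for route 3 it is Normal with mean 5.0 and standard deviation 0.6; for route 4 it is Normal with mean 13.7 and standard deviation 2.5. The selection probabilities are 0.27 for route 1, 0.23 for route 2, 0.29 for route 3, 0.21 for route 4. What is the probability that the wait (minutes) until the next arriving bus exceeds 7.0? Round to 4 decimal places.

0.3456

Conditional on each route, P(X > 7.0): 1: 0.173774; 2: 0.388312; 3: 0.00042906; 4: 0.996319.
By total probability, P(X > 7.0) = 0.27·0.173774 + 0.23·0.388312 + 0.29·0.00042906 + 0.21·0.996319 = 0.345582.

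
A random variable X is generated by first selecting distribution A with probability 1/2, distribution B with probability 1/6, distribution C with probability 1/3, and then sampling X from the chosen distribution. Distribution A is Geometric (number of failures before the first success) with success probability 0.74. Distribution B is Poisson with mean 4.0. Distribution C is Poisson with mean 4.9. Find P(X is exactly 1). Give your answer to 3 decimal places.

0.121

Conditional on each component, P(X = 1): A: 0.1924; B: 0.0732626; C: 0.0364883.
By total probability, P(X = 1) = 0.5·0.1924 + 0.166667·0.0732626 + 0.333333·0.0364883 = 0.120573.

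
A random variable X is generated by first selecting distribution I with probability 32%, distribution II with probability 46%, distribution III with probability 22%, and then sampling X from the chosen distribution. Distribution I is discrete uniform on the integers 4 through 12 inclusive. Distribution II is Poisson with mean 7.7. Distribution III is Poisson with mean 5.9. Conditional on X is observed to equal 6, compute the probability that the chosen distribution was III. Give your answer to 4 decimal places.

Likelihoods P(X=6 | ·): I: 0.111111; II: 0.131082; III: 0.160488.
Posterior ∝ prior × likelihood. Numerator for III: 0.22·0.160488 = 0.0353073.
Normalizing constant: 0.32·0.111111 + 0.46·0.131082 + 0.22·0.160488 = 0.131161.
P(III | observation) = 0.0353073 / 0.131161 = 0.269191.

0.2692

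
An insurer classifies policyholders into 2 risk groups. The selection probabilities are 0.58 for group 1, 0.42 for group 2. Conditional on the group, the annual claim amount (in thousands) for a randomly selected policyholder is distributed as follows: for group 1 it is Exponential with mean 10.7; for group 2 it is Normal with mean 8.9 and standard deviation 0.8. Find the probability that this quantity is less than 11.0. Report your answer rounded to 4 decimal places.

Conditional on each group, P(X < 11.0): 1: 0.642292; 2: 0.995668.
By total probability, P(X < 11.0) = 0.58·0.642292 + 0.42·0.995668 = 0.79071.

0.7907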